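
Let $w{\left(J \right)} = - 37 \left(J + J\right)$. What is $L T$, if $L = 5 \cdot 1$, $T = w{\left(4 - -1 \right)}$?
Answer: $-1850$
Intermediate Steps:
$w{\left(J \right)} = - 74 J$ ($w{\left(J \right)} = - 37 \cdot 2 J = - 74 J$)
$T = -370$ ($T = - 74 \left(4 - -1\right) = - 74 \left(4 + 1\right) = \left(-74\right) 5 = -370$)
$L = 5$
$L T = 5 \left(-370\right) = -1850$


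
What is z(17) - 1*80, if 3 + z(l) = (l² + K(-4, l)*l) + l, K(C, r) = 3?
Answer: 274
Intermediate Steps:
z(l) = -3 + l² + 4*l (z(l) = -3 + ((l² + 3*l) + l) = -3 + (l² + 4*l) = -3 + l² + 4*l)
z(17) - 1*80 = (-3 + 17² + 4*17) - 1*80 = (-3 + 289 + 68) - 80 = 354 - 80 = 274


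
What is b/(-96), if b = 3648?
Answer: -38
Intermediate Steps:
b/(-96) = 3648/(-96) = -1/96*3648 = -38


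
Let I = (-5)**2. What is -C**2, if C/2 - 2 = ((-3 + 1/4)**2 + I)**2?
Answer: -73958434209/16384 ≈ -4.5141e+6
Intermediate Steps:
I = 25
C = 271953/128 (C = 4 + 2*((-3 + 1/4)**2 + 25)**2 = 4 + 2*((-11/4)**2 + 25)**2 = 4 + 2*(121/16 + 25)**2 = 4 + 2*(521/16)**2 = 4 + 2*(271441/256) = 4 + 271441/128 = 271953/128 ≈ 2124.6)
-C**2 = -(271953/128)**2 = -1*73958434209/16384 = -73958434209/16384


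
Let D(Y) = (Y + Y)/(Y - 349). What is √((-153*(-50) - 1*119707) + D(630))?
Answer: I*√8847778717/281 ≈ 334.74*I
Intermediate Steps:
D(Y) = 2*Y/(-349 + Y) (D(Y) = (2*Y)/(-349 + Y) = 2*Y/(-349 + Y))
√((-153*(-50) - 1*119707) + D(630)) = √((-153*(-50) - 1*119707) + 2*630/(-349 + 630)) = √((7650 - 119707) + 2*630/281) = √(-112057 + 2*630*(1/281)) = √(-112057 + 1260/281) = √(-31486757/281) = I*√8847778717/281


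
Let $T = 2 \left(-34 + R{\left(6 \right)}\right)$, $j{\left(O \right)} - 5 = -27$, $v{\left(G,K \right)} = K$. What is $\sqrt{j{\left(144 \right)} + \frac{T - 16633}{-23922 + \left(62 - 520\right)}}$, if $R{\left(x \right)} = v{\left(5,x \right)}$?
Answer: $\frac{i \sqrt{3167394745}}{12190} \approx 4.6169 i$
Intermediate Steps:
$j{\left(O \right)} = -22$ ($j{\left(O \right)} = 5 - 27 = -22$)
$R{\left(x \right)} = x$
$T = -56$ ($T = 2 \left(-34 + 6\right) = 2 \left(-28\right) = -56$)
$\sqrt{j{\left(144 \right)} + \frac{T - 16633}{-23922 + \left(62 - 520\right)}} = \sqrt{-22 + \frac{-56 - 16633}{-23922 + \left(62 - 520\right)}} = \sqrt{-22 - \frac{16689}{-23922 + \left(62 - 520\right)}} = \sqrt{-22 - \frac{16689}{-23922 - 458}} = \sqrt{-22 - \frac{16689}{-24380}} = \sqrt{-22 - - \frac{16689}{24380}} = \sqrt{-22 + \frac{16689}{24380}} = \sqrt{- \frac{519671}{24380}} = \frac{i \sqrt{3167394745}}{12190}$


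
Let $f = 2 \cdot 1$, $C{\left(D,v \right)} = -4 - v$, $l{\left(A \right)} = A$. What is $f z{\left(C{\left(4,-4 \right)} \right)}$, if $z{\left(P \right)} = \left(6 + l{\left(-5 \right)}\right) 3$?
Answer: $6$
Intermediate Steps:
$z{\left(P \right)} = 3$ ($z{\left(P \right)} = \left(6 - 5\right) 3 = 1 \cdot 3 = 3$)
$f = 2$
$f z{\left(C{\left(4,-4 \right)} \right)} = 2 \cdot 3 = 6$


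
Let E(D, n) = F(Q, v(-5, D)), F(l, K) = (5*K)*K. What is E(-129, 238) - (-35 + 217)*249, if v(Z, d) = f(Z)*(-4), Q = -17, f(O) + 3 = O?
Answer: -40198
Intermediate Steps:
f(O) = -3 + O
v(Z, d) = 12 - 4*Z (v(Z, d) = (-3 + Z)*(-4) = 12 - 4*Z)
F(l, K) = 5*K**2
E(D, n) = 5120 (E(D, n) = 5*(12 - 4*(-5))**2 = 5*(12 + 20)**2 = 5*32**2 = 5*1024 = 5120)
E(-129, 238) - (-35 + 217)*249 = 5120 - (-35 + 217)*249 = 5120 - 182*249 = 5120 - 1*45318 = 5120 - 45318 = -40198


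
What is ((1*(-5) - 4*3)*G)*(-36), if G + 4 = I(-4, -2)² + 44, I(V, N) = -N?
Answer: 26928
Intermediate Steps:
G = 44 (G = -4 + ((-1*(-2))² + 44) = -4 + (2² + 44) = -4 + (4 + 44) = -4 + 48 = 44)
((1*(-5) - 4*3)*G)*(-36) = ((1*(-5) - 4*3)*44)*(-36) = ((-5 - 12)*44)*(-36) = -17*44*(-36) = -748*(-36) = 26928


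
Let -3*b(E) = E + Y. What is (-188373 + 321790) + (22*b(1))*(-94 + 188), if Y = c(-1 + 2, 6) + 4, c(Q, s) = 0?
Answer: 389911/3 ≈ 1.2997e+5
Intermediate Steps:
Y = 4 (Y = 0 + 4 = 4)
b(E) = -4/3 - E/3 (b(E) = -(E + 4)/3 = -(4 + E)/3 = -4/3 - E/3)
(-188373 + 321790) + (22*b(1))*(-94 + 188) = (-188373 + 321790) + (22*(-4/3 - 1/3*1))*(-94 + 188) = 133417 + (22*(-4/3 - 1/3))*94 = 133417 + (22*(-5/3))*94 = 133417 - 110/3*94 = 133417 - 10340/3 = 389911/3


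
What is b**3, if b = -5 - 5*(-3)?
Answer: 1000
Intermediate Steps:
b = 10 (b = -5 + 15 = 10)
b**3 = 10**3 = 1000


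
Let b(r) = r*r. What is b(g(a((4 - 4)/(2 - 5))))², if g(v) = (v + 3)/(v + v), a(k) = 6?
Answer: 81/256 ≈ 0.31641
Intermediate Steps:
g(v) = (3 + v)/(2*v) (g(v) = (3 + v)/((2*v)) = (3 + v)*(1/(2*v)) = (3 + v)/(2*v))
b(r) = r²
b(g(a((4 - 4)/(2 - 5))))² = (((½)*(3 + 6)/6)²)² = (((½)*(⅙)*9)²)² = ((¾)²)² = (9/16)² = 81/256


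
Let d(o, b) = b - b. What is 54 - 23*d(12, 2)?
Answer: 54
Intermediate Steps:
d(o, b) = 0
54 - 23*d(12, 2) = 54 - 23*0 = 54 + 0 = 54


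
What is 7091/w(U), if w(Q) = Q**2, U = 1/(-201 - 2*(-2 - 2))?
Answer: 264132659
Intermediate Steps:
U = -1/193 (U = 1/(-201 - 2*(-4)) = 1/(-201 + 8) = 1/(-193) = -1/193 ≈ -0.0051813)
7091/w(U) = 7091/((-1/193)**2) = 7091/(1/37249) = 7091*37249 = 264132659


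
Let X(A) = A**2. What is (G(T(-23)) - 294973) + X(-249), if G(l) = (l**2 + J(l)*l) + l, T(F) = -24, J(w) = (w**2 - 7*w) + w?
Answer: -249700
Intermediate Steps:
J(w) = w**2 - 6*w
G(l) = l + l**2 + l**2*(-6 + l) (G(l) = (l**2 + (l*(-6 + l))*l) + l = (l**2 + l**2*(-6 + l)) + l = l + l**2 + l**2*(-6 + l))
(G(T(-23)) - 294973) + X(-249) = (-24*(1 - 24 - 24*(-6 - 24)) - 294973) + (-249)**2 = (-24*(1 - 24 - 24*(-30)) - 294973) + 62001 = (-24*(1 - 24 + 720) - 294973) + 62001 = (-24*697 - 294973) + 62001 = (-16728 - 294973) + 62001 = -311701 + 62001 = -249700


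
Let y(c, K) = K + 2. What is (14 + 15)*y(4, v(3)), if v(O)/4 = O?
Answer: 406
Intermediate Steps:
v(O) = 4*O
y(c, K) = 2 + K
(14 + 15)*y(4, v(3)) = (14 + 15)*(2 + 4*3) = 29*(2 + 12) = 29*14 = 406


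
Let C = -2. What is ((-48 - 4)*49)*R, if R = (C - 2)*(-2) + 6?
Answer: -35672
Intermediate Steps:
R = 14 (R = (-2 - 2)*(-2) + 6 = -4*(-2) + 6 = 8 + 6 = 14)
((-48 - 4)*49)*R = ((-48 - 4)*49)*14 = -52*49*14 = -2548*14 = -35672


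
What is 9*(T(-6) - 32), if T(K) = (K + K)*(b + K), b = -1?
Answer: 468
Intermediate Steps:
T(K) = 2*K*(-1 + K) (T(K) = (K + K)*(-1 + K) = (2*K)*(-1 + K) = 2*K*(-1 + K))
9*(T(-6) - 32) = 9*(2*(-6)*(-1 - 6) - 32) = 9*(2*(-6)*(-7) - 32) = 9*(84 - 32) = 9*52 = 468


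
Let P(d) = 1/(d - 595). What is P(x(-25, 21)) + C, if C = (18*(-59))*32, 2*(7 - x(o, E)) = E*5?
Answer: -43533506/1281 ≈ -33984.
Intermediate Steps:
x(o, E) = 7 - 5*E/2 (x(o, E) = 7 - E*5/2 = 7 - 5*E/2)
C = -33984 (C = -1062*32 = -33984)
P(d) = 1/(-595 + d)
P(x(-25, 21)) + C = 1/(-595 + (7 - 5/2*21)) - 33984 = 1/(-595 + (7 - 105/2)) - 33984 = 1/(-595 - 91/2) - 33984 = 1/(-1281/2) - 33984 = -2/1281 - 33984 = -43533506/1281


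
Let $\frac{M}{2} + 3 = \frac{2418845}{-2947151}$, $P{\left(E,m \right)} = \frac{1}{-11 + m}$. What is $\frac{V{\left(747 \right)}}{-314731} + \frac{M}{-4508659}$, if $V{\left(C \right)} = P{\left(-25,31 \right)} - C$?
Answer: $\frac{198646692169917471}{83641015127229561580} \approx 0.002375$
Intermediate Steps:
$M = - \frac{22520596}{2947151}$ ($M = -6 + 2 \frac{2418845}{-2947151} = -6 + 2 \cdot 2418845 \left(- \frac{1}{2947151}\right) = -6 + 2 \left(- \frac{2418845}{2947151}\right) = -6 - \frac{4837690}{2947151} = - \frac{22520596}{2947151} \approx -7.6415$)
$V{\left(C \right)} = \frac{1}{20} - C$ ($V{\left(C \right)} = \frac{1}{-11 + 31} - C = \frac{1}{20} - C$)
$\frac{V{\left(747 \right)}}{-314731} + \frac{M}{-4508659} = \frac{\frac{1}{20} - 747}{-314731} - \frac{22520596}{2947151 \left(-4508659\right)} = \left(\frac{1}{20} - 747\right) \left(- \frac{1}{314731}\right) - - \frac{22520596}{13287698880509} = \left(- \frac{14939}{20}\right) \left(- \frac{1}{314731}\right) + \frac{22520596}{13287698880509} = \frac{14939}{6294620} + \frac{22520596}{13287698880509} = \frac{198646692169917471}{83641015127229561580}$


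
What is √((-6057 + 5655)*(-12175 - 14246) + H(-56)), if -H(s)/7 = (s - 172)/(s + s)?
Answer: 7*√867039/2 ≈ 3259.0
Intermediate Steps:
H(s) = -7*(-172 + s)/(2*s) (H(s) = -7*(s - 172)/(s + s) = -7*(-172 + s)/(2*s))
√((-6057 + 5655)*(-12175 - 14246) + H(-56)) = √((-6057 + 5655)*(-12175 - 14246) + (-7/2 + 602/(-56))) = √(-402*(-26421) + (-7/2 + 602*(-1/56))) = √(10621242 + (-7/2 - 43/4)) = √(10621242 - 57/4) = √(42484911/4) = 7*√867039/2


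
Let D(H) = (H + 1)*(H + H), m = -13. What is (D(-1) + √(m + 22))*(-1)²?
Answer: 3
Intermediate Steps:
D(H) = 2*H*(1 + H) (D(H) = (1 + H)*(2*H) = 2*H*(1 + H))
(D(-1) + √(m + 22))*(-1)² = (2*(-1)*(1 - 1) + √(-13 + 22))*(-1)² = (2*(-1)*0 + √9)*1 = (0 + 3)*1 = 3*1 = 3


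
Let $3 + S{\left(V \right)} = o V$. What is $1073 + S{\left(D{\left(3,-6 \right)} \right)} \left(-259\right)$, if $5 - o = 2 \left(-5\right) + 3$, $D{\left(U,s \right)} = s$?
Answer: $20498$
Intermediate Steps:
$o = 12$ ($o = 5 - \left(2 \left(-5\right) + 3\right) = 5 - \left(-10 + 3\right) = 5 - -7 = 5 + 7 = 12$)
$S{\left(V \right)} = -3 + 12 V$
$1073 + S{\left(D{\left(3,-6 \right)} \right)} \left(-259\right) = 1073 + \left(-3 + 12 \left(-6\right)\right) \left(-259\right) = 1073 + \left(-3 - 72\right) \left(-259\right) = 1073 - -19425 = 1073 + 19425 = 20498$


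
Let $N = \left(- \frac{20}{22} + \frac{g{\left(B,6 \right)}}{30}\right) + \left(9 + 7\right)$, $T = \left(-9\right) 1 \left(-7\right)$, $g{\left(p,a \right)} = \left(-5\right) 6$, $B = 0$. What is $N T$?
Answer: $\frac{9765}{11} \approx 887.73$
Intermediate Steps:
$g{\left(p,a \right)} = -30$
$T = 63$ ($T = \left(-9\right) \left(-7\right) = 63$)
$N = \frac{155}{11}$ ($N = \left(- \frac{20}{22} - \frac{30}{30}\right) + \left(9 + 7\right) = \left(\left(-20\right) \frac{1}{22} - 1\right) + 16 = \left(- \frac{10}{11} - 1\right) + 16 = - \frac{21}{11} + 16 = \frac{155}{11} \approx 14.091$)
$N T = \frac{155}{11} \cdot 63 = \frac{9765}{11}$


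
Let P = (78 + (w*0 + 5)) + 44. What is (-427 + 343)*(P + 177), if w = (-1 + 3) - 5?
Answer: -25536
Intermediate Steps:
w = -3 (w = 2 - 5 = -3)
P = 127 (P = (78 + (-3*0 + 5)) + 44 = (78 + (0 + 5)) + 44 = (78 + 5) + 44 = 83 + 44 = 127)
(-427 + 343)*(P + 177) = (-427 + 343)*(127 + 177) = -84*304 = -25536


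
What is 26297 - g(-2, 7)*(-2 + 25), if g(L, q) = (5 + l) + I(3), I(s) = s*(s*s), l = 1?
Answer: 25538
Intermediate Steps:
I(s) = s**3 (I(s) = s*s**2 = s**3)
g(L, q) = 33 (g(L, q) = (5 + 1) + 3**3 = 6 + 27 = 33)
26297 - g(-2, 7)*(-2 + 25) = 26297 - 33*(-2 + 25) = 26297 - 33*23 = 26297 - 1*759 = 26297 - 759 = 25538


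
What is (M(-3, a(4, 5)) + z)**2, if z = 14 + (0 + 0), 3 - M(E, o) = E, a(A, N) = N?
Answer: 400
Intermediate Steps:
M(E, o) = 3 - E
z = 14 (z = 14 + 0 = 14)
(M(-3, a(4, 5)) + z)**2 = ((3 - 1*(-3)) + 14)**2 = ((3 + 3) + 14)**2 = (6 + 14)**2 = 20**2 = 400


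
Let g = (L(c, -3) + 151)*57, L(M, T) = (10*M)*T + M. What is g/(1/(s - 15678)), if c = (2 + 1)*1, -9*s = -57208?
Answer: -102015104/3 ≈ -3.4005e+7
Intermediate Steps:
s = 57208/9 (s = -⅑*(-57208) = 57208/9 ≈ 6356.4)
c = 3 (c = 3*1 = 3)
L(M, T) = M + 10*M*T (L(M, T) = 10*M*T + M = M + 10*M*T)
g = 3648 (g = (3*(1 + 10*(-3)) + 151)*57 = (3*(1 - 30) + 151)*57 = (3*(-29) + 151)*57 = (-87 + 151)*57 = 64*57 = 3648)
g/(1/(s - 15678)) = 3648/(1/(57208/9 - 15678)) = 3648/(1/(-83894/9)) = 3648/(-9/83894) = 3648*(-83894/9) = -102015104/3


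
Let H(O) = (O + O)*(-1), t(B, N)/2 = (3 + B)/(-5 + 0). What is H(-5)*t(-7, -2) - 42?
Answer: -26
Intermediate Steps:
t(B, N) = -6/5 - 2*B/5 (t(B, N) = 2*((3 + B)/(-5 + 0)) = 2*((3 + B)/(-5)) = 2*((3 + B)*(-⅕)) = 2*(-⅗ - B/5) = -6/5 - 2*B/5)
H(O) = -2*O (H(O) = (2*O)*(-1) = -2*O)
H(-5)*t(-7, -2) - 42 = (-2*(-5))*(-6/5 - ⅖*(-7)) - 42 = 10*(-6/5 + 14/5) - 42 = 10*(8/5) - 42 = 16 - 42 = -26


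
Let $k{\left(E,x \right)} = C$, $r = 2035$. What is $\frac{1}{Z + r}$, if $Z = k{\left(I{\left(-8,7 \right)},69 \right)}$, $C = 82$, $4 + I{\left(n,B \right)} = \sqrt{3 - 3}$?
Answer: $\frac{1}{2117} \approx 0.00047237$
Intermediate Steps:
$I{\left(n,B \right)} = -4$ ($I{\left(n,B \right)} = -4 + \sqrt{3 - 3} = -4 + \sqrt{0} = -4 + 0 = -4$)
$k{\left(E,x \right)} = 82$
$Z = 82$
$\frac{1}{Z + r} = \frac{1}{82 + 2035} = \frac{1}{2117}$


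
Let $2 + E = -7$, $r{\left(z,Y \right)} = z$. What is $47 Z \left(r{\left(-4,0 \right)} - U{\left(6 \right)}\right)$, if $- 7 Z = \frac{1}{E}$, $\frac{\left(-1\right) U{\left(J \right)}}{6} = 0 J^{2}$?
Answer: $- \frac{188}{63} \approx -2.9841$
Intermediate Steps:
$U{\left(J \right)} = 0$ ($U{\left(J \right)} = - 6 \cdot 0 J^{2} = \left(-6\right) 0 = 0$)
$E = -9$ ($E = -2 - 7 = -9$)
$Z = \frac{1}{63}$ ($Z = - \frac{1}{7 \left(-9\right)} = \left(- \frac{1}{7}\right) \left(- \frac{1}{9}\right) = \frac{1}{63} \approx 0.015873$)
$47 Z \left(r{\left(-4,0 \right)} - U{\left(6 \right)}\right) = 47 \cdot \frac{1}{63} \left(-4 - 0\right) = \frac{47 \left(-4 + 0\right)}{63} = \frac{47}{63} \left(-4\right) = - \frac{188}{63}$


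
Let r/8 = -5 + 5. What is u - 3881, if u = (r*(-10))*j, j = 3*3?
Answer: -3881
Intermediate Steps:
r = 0 (r = 8*(-5 + 5) = 8*0 = 0)
j = 9
u = 0 (u = (0*(-10))*9 = 0*9 = 0)
u - 3881 = 0 - 3881 = -3881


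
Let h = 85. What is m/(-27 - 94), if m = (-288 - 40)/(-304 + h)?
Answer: -328/26499 ≈ -0.012378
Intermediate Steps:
m = 328/219 (m = (-288 - 40)/(-304 + 85) = -328/(-219) = -328*(-1/219) = 328/219 ≈ 1.4977)
m/(-27 - 94) = 328/(219*(-27 - 94)) = (328/219)/(-121) = (328/219)*(-1/121) = -328/26499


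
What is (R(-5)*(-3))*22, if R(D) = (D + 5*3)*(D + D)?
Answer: 6600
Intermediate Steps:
R(D) = 2*D*(15 + D) (R(D) = (D + 15)*(2*D) = (15 + D)*(2*D) = 2*D*(15 + D))
(R(-5)*(-3))*22 = ((2*(-5)*(15 - 5))*(-3))*22 = ((2*(-5)*10)*(-3))*22 = -100*(-3)*22 = 300*22 = 6600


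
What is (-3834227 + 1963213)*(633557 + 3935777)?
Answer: -8549287884676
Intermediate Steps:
(-3834227 + 1963213)*(633557 + 3935777) = -1871014*4569334 = -8549287884676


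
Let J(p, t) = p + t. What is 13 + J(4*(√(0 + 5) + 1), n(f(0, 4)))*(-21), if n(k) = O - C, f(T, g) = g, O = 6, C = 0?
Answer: -197 - 84*√5 ≈ -384.83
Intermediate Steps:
n(k) = 6 (n(k) = 6 - 1*0 = 6 + 0 = 6)
13 + J(4*(√(0 + 5) + 1), n(f(0, 4)))*(-21) = 13 + (4*(√(0 + 5) + 1) + 6)*(-21) = 13 + (4*(√5 + 1) + 6)*(-21) = 13 + (4*(1 + √5) + 6)*(-21) = 13 + ((4 + 4*√5) + 6)*(-21) = 13 + (10 + 4*√5)*(-21) = 13 + (-210 - 84*√5) = -197 - 84*√5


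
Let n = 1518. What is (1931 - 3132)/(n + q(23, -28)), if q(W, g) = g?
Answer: -1201/1490 ≈ -0.80604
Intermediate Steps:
(1931 - 3132)/(n + q(23, -28)) = (1931 - 3132)/(1518 - 28) = -1201/1490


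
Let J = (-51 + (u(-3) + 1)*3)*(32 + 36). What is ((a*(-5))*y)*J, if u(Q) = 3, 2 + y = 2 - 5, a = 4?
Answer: -265200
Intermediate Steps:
y = -5 (y = -2 + (2 - 5) = -2 - 3 = -5)
J = -2652 (J = (-51 + (3 + 1)*3)*(32 + 36) = (-51 + 4*3)*68 = (-51 + 12)*68 = -39*68 = -2652)
((a*(-5))*y)*J = ((4*(-5))*(-5))*(-2652) = -20*(-5)*(-2652) = 100*(-2652) = -265200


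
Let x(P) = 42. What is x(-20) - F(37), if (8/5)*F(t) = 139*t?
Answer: -25379/8 ≈ -3172.4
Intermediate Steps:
F(t) = 695*t/8 (F(t) = 5*(139*t)/8 = 695*t/8)
x(-20) - F(37) = 42 - 695*37/8 = 42 - 1*25715/8 = 42 - 25715/8 = -25379/8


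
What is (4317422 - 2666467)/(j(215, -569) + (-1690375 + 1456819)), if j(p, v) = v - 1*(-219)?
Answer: -1650955/233906 ≈ -7.0582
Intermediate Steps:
j(p, v) = 219 + v (j(p, v) = v + 219 = 219 + v)
(4317422 - 2666467)/(j(215, -569) + (-1690375 + 1456819)) = (4317422 - 2666467)/((219 - 569) + (-1690375 + 1456819)) = 1650955/(-350 - 233556) = 1650955/(-233906) = 1650955*(-1/233906) = -1650955/233906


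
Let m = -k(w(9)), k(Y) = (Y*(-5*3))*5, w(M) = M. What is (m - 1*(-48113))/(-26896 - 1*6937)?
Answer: -48788/33833 ≈ -1.4420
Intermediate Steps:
k(Y) = -75*Y (k(Y) = (Y*(-15))*5 = -15*Y*5 = -75*Y)
m = 675 (m = -(-75)*9 = -1*(-675) = 675)
(m - 1*(-48113))/(-26896 - 1*6937) = (675 - 1*(-48113))/(-26896 - 1*6937) = (675 + 48113)/(-26896 - 6937) = 48788/(-33833) = 48788*(-1/33833) = -48788/33833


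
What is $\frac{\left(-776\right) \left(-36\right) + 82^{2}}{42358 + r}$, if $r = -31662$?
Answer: $\frac{8665}{2674} \approx 3.2405$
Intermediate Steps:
$\frac{\left(-776\right) \left(-36\right) + 82^{2}}{42358 + r} = \frac{\left(-776\right) \left(-36\right) + 82^{2}}{42358 - 31662} = \frac{27936 + 6724}{10696} = 34660 \cdot \frac{1}{10696} = \frac{8665}{2674}$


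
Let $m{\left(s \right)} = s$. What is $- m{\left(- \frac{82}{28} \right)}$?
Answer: $\frac{41}{14} \approx 2.9286$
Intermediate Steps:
$- m{\left(- \frac{82}{28} \right)} = - \frac{-82}{28} = \left(-1\right) \left(- \frac{41}{14}\right) = \frac{41}{14}$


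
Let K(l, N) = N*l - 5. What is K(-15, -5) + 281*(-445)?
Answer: -124975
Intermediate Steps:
K(l, N) = -5 + N*l
K(-15, -5) + 281*(-445) = (-5 - 5*(-15)) + 281*(-445) = (-5 + 75) - 125045 = 70 - 125045 = -124975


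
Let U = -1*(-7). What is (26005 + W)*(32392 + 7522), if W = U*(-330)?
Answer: 945762230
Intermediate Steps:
U = 7
W = -2310 (W = 7*(-330) = -2310)
(26005 + W)*(32392 + 7522) = (26005 - 2310)*(32392 + 7522) = 23695*39914 = 945762230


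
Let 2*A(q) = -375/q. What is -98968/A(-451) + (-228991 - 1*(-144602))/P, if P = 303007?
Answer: -27049204737827/113627625 ≈ -2.3805e+5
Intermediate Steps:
A(q) = -375/(2*q) (A(q) = (-375/q)/2 = -375/(2*q))
-98968/A(-451) + (-228991 - 1*(-144602))/P = -98968/((-375/2/(-451))) + (-228991 - 1*(-144602))/303007 = -98968/((-375/2*(-1/451))) + (-228991 + 144602)*(1/303007) = -98968/375/902 - 84389*1/303007 = -98968*902/375 - 84389/303007 = -89269136/375 - 84389/303007 = -27049204737827/113627625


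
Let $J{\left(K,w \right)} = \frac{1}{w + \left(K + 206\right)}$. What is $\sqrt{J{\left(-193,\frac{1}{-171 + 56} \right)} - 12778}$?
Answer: $\frac{i \sqrt{3168976022}}{498} \approx 113.04 i$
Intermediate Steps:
$J{\left(K,w \right)} = \frac{1}{206 + K + w}$ ($J{\left(K,w \right)} = \frac{1}{w + \left(206 + K\right)} = \frac{1}{206 + K + w}$)
$\sqrt{J{\left(-193,\frac{1}{-171 + 56} \right)} - 12778} = \sqrt{\frac{1}{206 - 193 + \frac{1}{-171 + 56}} - 12778} = \sqrt{\frac{1}{206 - 193 + \frac{1}{-115}} - 12778} = \sqrt{\frac{1}{206 - 193 - \frac{1}{115}} - 12778} = \sqrt{\frac{1}{\frac{1494}{115}} - 12778} = \sqrt{\frac{115}{1494} - 12778} = \sqrt{- \frac{19090217}{1494}} = \frac{i \sqrt{3168976022}}{498}$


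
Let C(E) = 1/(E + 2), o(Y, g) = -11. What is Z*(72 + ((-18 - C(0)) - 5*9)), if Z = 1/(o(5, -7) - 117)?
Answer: -17/256 ≈ -0.066406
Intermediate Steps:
C(E) = 1/(2 + E)
Z = -1/128 (Z = 1/(-11 - 117) = 1/(-128) = -1/128 ≈ -0.0078125)
Z*(72 + ((-18 - C(0)) - 5*9)) = -(72 + ((-18 - 1/(2 + 0)) - 5*9))/128 = -(72 + ((-18 - 1/2) - 1*45))/128 = -(72 + ((-18 - 1*½) - 45))/128 = -(72 + ((-18 - ½) - 45))/128 = -(72 + (-37/2 - 45))/128 = -(72 - 127/2)/128 = -1/128*17/2 = -17/256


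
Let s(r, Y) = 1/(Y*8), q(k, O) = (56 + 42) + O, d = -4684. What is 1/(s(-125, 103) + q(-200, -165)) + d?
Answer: -258590412/55207 ≈ -4684.0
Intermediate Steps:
q(k, O) = 98 + O
s(r, Y) = 1/(8*Y)
1/(s(-125, 103) + q(-200, -165)) + d = 1/((1/8)/103 + (98 - 165)) - 4684 = 1/((1/8)*(1/103) - 67) - 4684 = 1/(1/824 - 67) - 4684 = 1/(-55207/824) - 4684 = -824/55207 - 4684 = -258590412/55207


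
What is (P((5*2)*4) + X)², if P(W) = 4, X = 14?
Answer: 324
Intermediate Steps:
(P((5*2)*4) + X)² = (4 + 14)² = 18² = 324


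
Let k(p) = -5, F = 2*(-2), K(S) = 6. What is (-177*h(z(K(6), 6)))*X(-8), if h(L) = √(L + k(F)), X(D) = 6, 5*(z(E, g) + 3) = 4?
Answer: -6372*I*√5/5 ≈ -2849.6*I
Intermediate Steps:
F = -4
z(E, g) = -11/5 (z(E, g) = -3 + (⅕)*4 = -3 + ⅘ = -11/5)
h(L) = √(-5 + L) (h(L) = √(L - 5) = √(-5 + L))
(-177*h(z(K(6), 6)))*X(-8) = -177*√(-5 - 11/5)*6 = -1062*I*√5/5*6 = -6372*I*√5/5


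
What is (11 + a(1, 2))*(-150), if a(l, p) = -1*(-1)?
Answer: -1800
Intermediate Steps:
a(l, p) = 1
(11 + a(1, 2))*(-150) = (11 + 1)*(-150) = 12*(-150) = -1800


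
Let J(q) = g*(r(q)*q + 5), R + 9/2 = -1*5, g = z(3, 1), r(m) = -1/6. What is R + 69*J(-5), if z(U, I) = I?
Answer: 393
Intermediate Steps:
r(m) = -⅙ (r(m) = -1*⅙ = -⅙)
g = 1
R = -19/2 (R = -9/2 - 1*5 = -9/2 - 5 = -19/2 ≈ -9.5000)
J(q) = 5 - q/6 (J(q) = 1*(-q/6 + 5) = 1*(5 - q/6) = 5 - q/6)
R + 69*J(-5) = -19/2 + 69*(5 - ⅙*(-5)) = -19/2 + 69*(5 + ⅚) = -19/2 + 69*(35/6) = -19/2 + 805/2 = 393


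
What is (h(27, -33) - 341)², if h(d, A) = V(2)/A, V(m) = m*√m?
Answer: 126630017/1089 + 124*√2/3 ≈ 1.1634e+5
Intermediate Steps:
V(m) = m^(3/2)
h(d, A) = 2*√2/A (h(d, A) = 2^(3/2)/A = (2*√2)/A = 2*√2/A)
(h(27, -33) - 341)² = (2*√2/(-33) - 341)² = (2*√2*(-1/33) - 341)² = (-2*√2/33 - 341)² = (-341 - 2*√2/33)²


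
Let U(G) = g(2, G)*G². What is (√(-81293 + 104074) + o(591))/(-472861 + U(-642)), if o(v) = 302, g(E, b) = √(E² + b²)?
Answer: 142804022/70018531214993207 + 472861*√22781/70018531214993207 + 824328*√2347399802/70018531214993207 + 248947056*√103042/70018531214993207 ≈ 1.7148e-6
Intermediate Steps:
U(G) = G²*√(4 + G²) (U(G) = √(2² + G²)*G² = √(4 + G²)*G² = G²*√(4 + G²))
(√(-81293 + 104074) + o(591))/(-472861 + U(-642)) = (√(-81293 + 104074) + 302)/(-472861 + (-642)²*√(4 + (-642)²)) = (√22781 + 302)/(-472861 + 412164*√(4 + 412164)) = (302 + √22781)/(-472861 + 412164*√412168) = (302 + √22781)/(-472861 + 412164*(2*√103042)) = (302 + √22781)/(-472861 + 824328*√103042)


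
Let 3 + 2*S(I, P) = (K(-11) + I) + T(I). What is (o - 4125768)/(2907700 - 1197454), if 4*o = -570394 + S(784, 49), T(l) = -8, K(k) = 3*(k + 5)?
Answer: -11382059/4560656 ≈ -2.4957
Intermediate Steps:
K(k) = 15 + 3*k (K(k) = 3*(5 + k) = 15 + 3*k)
S(I, P) = -29/2 + I/2 (S(I, P) = -3/2 + (((15 + 3*(-11)) + I) - 8)/2 = -3/2 + (((15 - 33) + I) - 8)/2 = -3/2 + ((-18 + I) - 8)/2 = -3/2 + (-26 + I)/2 = -3/2 + (-13 + I/2) = -29/2 + I/2)
o = -1140033/8 (o = (-570394 + (-29/2 + (1/2)*784))/4 = (-570394 + (-29/2 + 392))/4 = (-570394 + 755/2)/4 = (1/4)*(-1140033/2) = -1140033/8 ≈ -1.4250e+5)
(o - 4125768)/(2907700 - 1197454) = (-1140033/8 - 4125768)/(2907700 - 1197454) = -34146177/8/1710246 = -34146177/8*1/1710246 = -11382059/4560656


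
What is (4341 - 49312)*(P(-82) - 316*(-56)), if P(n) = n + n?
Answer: -788431572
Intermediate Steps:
P(n) = 2*n
(4341 - 49312)*(P(-82) - 316*(-56)) = (4341 - 49312)*(2*(-82) - 316*(-56)) = -44971*(-164 + 17696) = -44971*17532 = -788431572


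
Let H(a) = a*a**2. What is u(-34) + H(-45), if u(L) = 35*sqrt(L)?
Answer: -91125 + 35*I*sqrt(34) ≈ -91125.0 + 204.08*I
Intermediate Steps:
H(a) = a**3
u(-34) + H(-45) = 35*sqrt(-34) + (-45)**3 = 35*(I*sqrt(34)) - 91125 = 35*I*sqrt(34) - 91125 = -91125 + 35*I*sqrt(34)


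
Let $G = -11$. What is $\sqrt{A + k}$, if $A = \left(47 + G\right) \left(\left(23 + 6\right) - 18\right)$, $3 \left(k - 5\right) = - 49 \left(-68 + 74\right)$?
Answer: $\sqrt{303} \approx 17.407$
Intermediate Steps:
$k = -93$ ($k = 5 + \frac{\left(-49\right) \left(-68 + 74\right)}{3} = 5 + \frac{\left(-49\right) 6}{3} = 5 + \frac{1}{3} \left(-294\right) = 5 - 98 = -93$)
$A = 396$ ($A = \left(47 - 11\right) \left(\left(23 + 6\right) - 18\right) = 36 \left(29 - 18\right) = 36 \cdot 11 = 396$)
$\sqrt{A + k} = \sqrt{396 - 93} = \sqrt{303}$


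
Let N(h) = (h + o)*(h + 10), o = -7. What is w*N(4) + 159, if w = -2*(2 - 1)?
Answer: 243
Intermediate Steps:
N(h) = (-7 + h)*(10 + h) (N(h) = (h - 7)*(h + 10) = (-7 + h)*(10 + h))
w = -2 (w = -2*1 = -2)
w*N(4) + 159 = -2*(-70 + 4² + 3*4) + 159 = -2*(-70 + 16 + 12) + 159 = -2*(-42) + 159 = 84 + 159 = 243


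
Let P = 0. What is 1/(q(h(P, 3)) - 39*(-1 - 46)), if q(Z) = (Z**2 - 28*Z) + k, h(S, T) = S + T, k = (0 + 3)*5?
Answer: 1/1773 ≈ 0.00056402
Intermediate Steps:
k = 15 (k = 3*5 = 15)
q(Z) = 15 + Z**2 - 28*Z (q(Z) = (Z**2 - 28*Z) + 15 = 15 + Z**2 - 28*Z)
1/(q(h(P, 3)) - 39*(-1 - 46)) = 1/((15 + (0 + 3)**2 - 28*(0 + 3)) - 39*(-1 - 46)) = 1/((15 + 3**2 - 28*3) - 39*(-47)) = 1/((15 + 9 - 84) + 1833) = 1/(-60 + 1833) = 1/1773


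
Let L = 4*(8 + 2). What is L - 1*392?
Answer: -352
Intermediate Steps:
L = 40 (L = 4*10 = 40)
L - 1*392 = 40 - 1*392 = 40 - 392 = -352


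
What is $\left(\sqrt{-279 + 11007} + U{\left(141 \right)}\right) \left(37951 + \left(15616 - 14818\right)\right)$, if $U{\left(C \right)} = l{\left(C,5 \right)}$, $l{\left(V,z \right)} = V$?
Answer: $5463609 + 232494 \sqrt{298} \approx 9.4771 \cdot 10^{6}$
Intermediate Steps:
$U{\left(C \right)} = C$
$\left(\sqrt{-279 + 11007} + U{\left(141 \right)}\right) \left(37951 + \left(15616 - 14818\right)\right) = \left(\sqrt{-279 + 11007} + 141\right) \left(37951 + \left(15616 - 14818\right)\right) = \left(\sqrt{10728} + 141\right) \left(37951 + 798\right) = \left(6 \sqrt{298} + 141\right) 38749 = \left(141 + 6 \sqrt{298}\right) 38749 = 5463609 + 232494 \sqrt{298}$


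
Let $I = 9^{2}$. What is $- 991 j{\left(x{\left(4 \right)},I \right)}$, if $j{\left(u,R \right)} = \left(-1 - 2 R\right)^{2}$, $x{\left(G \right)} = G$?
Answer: $-26329879$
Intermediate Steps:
$I = 81$
$- 991 j{\left(x{\left(4 \right)},I \right)} = - 991 \left(1 + 2 \cdot 81\right)^{2} = - 991 \left(1 + 162\right)^{2} = - 991 \cdot 163^{2} = \left(-991\right) 26569 = -26329879$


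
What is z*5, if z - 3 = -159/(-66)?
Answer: 595/22 ≈ 27.045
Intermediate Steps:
z = 119/22 (z = 3 - 159/(-66) = 3 - 159*(-1/66) = 3 + 53/22 = 119/22 ≈ 5.4091)
z*5 = (119/22)*5 = 595/22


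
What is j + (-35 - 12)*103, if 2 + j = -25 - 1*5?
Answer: -4873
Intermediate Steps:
j = -32 (j = -2 + (-25 - 1*5) = -2 + (-25 - 5) = -2 - 30 = -32)
j + (-35 - 12)*103 = -32 + (-35 - 12)*103 = -32 - 47*103 = -32 - 4841 = -4873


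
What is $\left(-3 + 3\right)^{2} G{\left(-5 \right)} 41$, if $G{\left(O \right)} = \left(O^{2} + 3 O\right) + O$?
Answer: $0$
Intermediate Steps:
$G{\left(O \right)} = O^{2} + 4 O$
$\left(-3 + 3\right)^{2} G{\left(-5 \right)} 41 = \left(-3 + 3\right)^{2} \left(- 5 \left(4 - 5\right)\right) 41 = 0^{2} \left(\left(-5\right) \left(-1\right)\right) 41 = 0 \cdot 5 \cdot 41 = 0 \cdot 41 = 0$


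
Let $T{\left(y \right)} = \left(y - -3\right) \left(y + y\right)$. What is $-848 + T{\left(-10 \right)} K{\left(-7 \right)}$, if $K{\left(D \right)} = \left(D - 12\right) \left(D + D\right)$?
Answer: $36392$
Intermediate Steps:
$K{\left(D \right)} = 2 D \left(-12 + D\right)$ ($K{\left(D \right)} = \left(-12 + D\right) 2 D = 2 D \left(-12 + D\right)$)
$T{\left(y \right)} = 2 y \left(3 + y\right)$ ($T{\left(y \right)} = \left(y + 3\right) 2 y = \left(3 + y\right) 2 y = 2 y \left(3 + y\right)$)
$-848 + T{\left(-10 \right)} K{\left(-7 \right)} = -848 + 2 \left(-10\right) \left(3 - 10\right) 2 \left(-7\right) \left(-12 - 7\right) = -848 + 2 \left(-10\right) \left(-7\right) 2 \left(-7\right) \left(-19\right) = -848 + 140 \cdot 266 = -848 + 37240 = 36392$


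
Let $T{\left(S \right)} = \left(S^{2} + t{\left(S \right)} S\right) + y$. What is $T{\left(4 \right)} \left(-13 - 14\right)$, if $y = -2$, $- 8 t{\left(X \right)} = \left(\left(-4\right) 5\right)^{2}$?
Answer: $5022$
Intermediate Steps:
$t{\left(X \right)} = -50$ ($t{\left(X \right)} = - \frac{\left(\left(-4\right) 5\right)^{2}}{8} = - \frac{\left(-20\right)^{2}}{8} = \left(- \frac{1}{8}\right) 400 = -50$)
$T{\left(S \right)} = -2 + S^{2} - 50 S$ ($T{\left(S \right)} = \left(S^{2} - 50 S\right) - 2 = -2 + S^{2} - 50 S$)
$T{\left(4 \right)} \left(-13 - 14\right) = \left(-2 + 4^{2} - 200\right) \left(-13 - 14\right) = \left(-2 + 16 - 200\right) \left(-27\right) = \left(-186\right) \left(-27\right) = 5022$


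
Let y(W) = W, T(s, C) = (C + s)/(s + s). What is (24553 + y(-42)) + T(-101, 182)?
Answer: 4951141/202 ≈ 24511.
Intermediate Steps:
T(s, C) = (C + s)/(2*s) (T(s, C) = (C + s)/((2*s)) = (C + s)*(1/(2*s)) = (C + s)/(2*s))
(24553 + y(-42)) + T(-101, 182) = (24553 - 42) + (½)*(182 - 101)/(-101) = 24511 + (½)*(-1/101)*81 = 24511 - 81/202 = 4951141/202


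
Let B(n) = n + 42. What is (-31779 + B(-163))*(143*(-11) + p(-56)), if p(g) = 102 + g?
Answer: 48711300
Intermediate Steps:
B(n) = 42 + n
(-31779 + B(-163))*(143*(-11) + p(-56)) = (-31779 + (42 - 163))*(143*(-11) + (102 - 56)) = (-31779 - 121)*(-1573 + 46) = -31900*(-1527) = 48711300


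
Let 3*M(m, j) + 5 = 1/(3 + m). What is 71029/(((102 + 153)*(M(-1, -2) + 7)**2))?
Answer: 284116/30855 ≈ 9.2081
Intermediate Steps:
M(m, j) = -5/3 + 1/(3*(3 + m))
71029/(((102 + 153)*(M(-1, -2) + 7)**2)) = 71029/(((102 + 153)*((-14 - 5*(-1))/(3*(3 - 1)) + 7)**2)) = 71029/((255*((1/3)*(-14 + 5)/2 + 7)**2)) = 71029/((255*((1/3)*(1/2)*(-9) + 7)**2)) = 71029/((255*(-3/2 + 7)**2)) = 71029/((255*(11/2)**2)) = 71029/((255*(121/4))) = 71029/(30855/4) = 71029*(4/30855) = 284116/30855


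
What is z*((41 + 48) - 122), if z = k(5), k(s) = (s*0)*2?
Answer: 0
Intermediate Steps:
k(s) = 0 (k(s) = 0*2 = 0)
z = 0
z*((41 + 48) - 122) = 0*((41 + 48) - 122) = 0*(89 - 122) = 0*(-33) = 0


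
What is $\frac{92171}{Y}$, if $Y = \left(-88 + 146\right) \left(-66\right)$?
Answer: $- \frac{92171}{3828} \approx -24.078$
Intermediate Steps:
$Y = -3828$ ($Y = 58 \left(-66\right) = -3828$)
$\frac{92171}{Y} = \frac{92171}{-3828} = 92171 \left(- \frac{1}{3828}\right) = - \frac{92171}{3828}$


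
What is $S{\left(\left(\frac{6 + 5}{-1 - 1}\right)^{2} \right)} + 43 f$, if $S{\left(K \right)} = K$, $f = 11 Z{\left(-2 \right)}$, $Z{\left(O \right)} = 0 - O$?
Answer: $\frac{3905}{4} \approx 976.25$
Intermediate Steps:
$Z{\left(O \right)} = - O$
$f = 22$ ($f = 11 \left(\left(-1\right) \left(-2\right)\right) = 11 \cdot 2 = 22$)
$S{\left(\left(\frac{6 + 5}{-1 - 1}\right)^{2} \right)} + 43 f = \left(\frac{6 + 5}{-1 - 1}\right)^{2} + 43 \cdot 22 = \left(\frac{11}{-2}\right)^{2} + 946 = \left(11 \left(- \frac{1}{2}\right)\right)^{2} + 946 = \left(- \frac{11}{2}\right)^{2} + 946 = \frac{121}{4} + 946 = \frac{3905}{4}$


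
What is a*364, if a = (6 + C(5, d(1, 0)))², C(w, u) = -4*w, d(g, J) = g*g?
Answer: 71344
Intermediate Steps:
d(g, J) = g²
a = 196 (a = (6 - 4*5)² = (6 - 20)² = (-14)² = 196)
a*364 = 196*364 = 71344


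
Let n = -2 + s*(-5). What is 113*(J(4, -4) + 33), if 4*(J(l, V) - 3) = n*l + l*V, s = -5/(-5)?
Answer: 2825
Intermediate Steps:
s = 1 (s = -5*(-1/5) = 1)
n = -7 (n = -2 + 1*(-5) = -2 - 5 = -7)
J(l, V) = 3 - 7*l/4 + V*l/4 (J(l, V) = 3 + (-7*l + l*V)/4 = 3 + (-7*l + V*l)/4 = 3 + (-7*l/4 + V*l/4) = 3 - 7*l/4 + V*l/4)
113*(J(4, -4) + 33) = 113*((3 - 7/4*4 + (1/4)*(-4)*4) + 33) = 113*((3 - 7 - 4) + 33) = 113*(-8 + 33) = 113*25 = 2825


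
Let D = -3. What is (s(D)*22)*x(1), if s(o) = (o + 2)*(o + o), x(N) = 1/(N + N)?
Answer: 66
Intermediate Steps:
x(N) = 1/(2*N)
s(o) = 2*o*(2 + o) (s(o) = (2 + o)*(2*o) = 2*o*(2 + o))
(s(D)*22)*x(1) = ((2*(-3)*(2 - 3))*22)*((½)/1) = ((2*(-3)*(-1))*22)*((½)*1) = (6*22)*(½) = 132*(½) = 66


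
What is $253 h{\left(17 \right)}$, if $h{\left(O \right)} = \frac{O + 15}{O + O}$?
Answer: $\frac{4048}{17} \approx 238.12$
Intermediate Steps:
$h{\left(O \right)} = \frac{15 + O}{2 O}$
$253 h{\left(17 \right)} = 253 \frac{15 + 17}{2 \cdot 17} = 253 \cdot \frac{1}{2} \cdot \frac{1}{17} \cdot 32 = 253 \cdot \frac{16}{17} = \frac{4048}{17}$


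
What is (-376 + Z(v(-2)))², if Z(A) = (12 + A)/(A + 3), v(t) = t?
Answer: 133956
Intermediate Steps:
Z(A) = (12 + A)/(3 + A)
(-376 + Z(v(-2)))² = (-376 + (12 - 2)/(3 - 2))² = (-376 + 10/1)² = (-376 + 1*10)² = (-376 + 10)² = (-366)² = 133956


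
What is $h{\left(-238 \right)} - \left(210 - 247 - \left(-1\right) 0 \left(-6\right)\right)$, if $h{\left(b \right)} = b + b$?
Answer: $-686$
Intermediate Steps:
$h{\left(b \right)} = 2 b$
$h{\left(-238 \right)} - \left(210 - 247 - \left(-1\right) 0 \left(-6\right)\right) = 2 \left(-238\right) - \left(210 - 247 - \left(-1\right) 0 \left(-6\right)\right) = -476 - \left(210 - 247 \left(-1\right) 0 \left(-6\right)\right) = -476 - \left(210 - 247 \cdot 0 \left(-6\right)\right) = -476 + \left(-210 + 247 \cdot 0\right) = -476 + \left(-210 + 0\right) = -476 - 210 = -686$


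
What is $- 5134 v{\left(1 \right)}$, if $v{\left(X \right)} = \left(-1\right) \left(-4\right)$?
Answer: $-20536$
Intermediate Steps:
$v{\left(X \right)} = 4$
$- 5134 v{\left(1 \right)} = \left(-5134\right) 4 = -20536$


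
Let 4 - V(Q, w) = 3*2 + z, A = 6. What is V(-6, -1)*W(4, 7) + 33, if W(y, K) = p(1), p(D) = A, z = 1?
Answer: 15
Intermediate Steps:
p(D) = 6
W(y, K) = 6
V(Q, w) = -3 (V(Q, w) = 4 - (3*2 + 1) = 4 - (6 + 1) = 4 - 1*7 = 4 - 7 = -3)
V(-6, -1)*W(4, 7) + 33 = -3*6 + 33 = -18 + 33 = 15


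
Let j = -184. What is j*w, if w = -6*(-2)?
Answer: -2208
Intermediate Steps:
w = 12
j*w = -184*12 = -2208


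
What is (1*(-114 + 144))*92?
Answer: 2760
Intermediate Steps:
(1*(-114 + 144))*92 = (1*30)*92 = 30*92 = 2760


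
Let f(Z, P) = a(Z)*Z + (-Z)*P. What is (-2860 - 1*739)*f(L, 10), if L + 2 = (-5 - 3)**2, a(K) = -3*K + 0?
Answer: 43735048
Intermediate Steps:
a(K) = -3*K
L = 62 (L = -2 + (-5 - 3)**2 = -2 + (-8)**2 = -2 + 64 = 62)
f(Z, P) = -3*Z**2 - P*Z (f(Z, P) = (-3*Z)*Z + (-Z)*P = -3*Z**2 - P*Z)
(-2860 - 1*739)*f(L, 10) = (-2860 - 1*739)*(-1*62*(10 + 3*62)) = (-2860 - 739)*(-1*62*(10 + 186)) = -(-3599)*62*196 = -3599*(-12152) = 43735048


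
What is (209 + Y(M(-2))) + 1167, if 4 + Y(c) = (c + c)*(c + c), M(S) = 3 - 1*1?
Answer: 1388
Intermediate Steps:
M(S) = 2 (M(S) = 3 - 1 = 2)
Y(c) = -4 + 4*c**2 (Y(c) = -4 + (c + c)*(c + c) = -4 + (2*c)*(2*c) = -4 + 4*c**2)
(209 + Y(M(-2))) + 1167 = (209 + (-4 + 4*2**2)) + 1167 = (209 + (-4 + 4*4)) + 1167 = (209 + (-4 + 16)) + 1167 = (209 + 12) + 1167 = 221 + 1167 = 1388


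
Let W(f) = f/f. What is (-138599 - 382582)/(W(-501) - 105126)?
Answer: 521181/105125 ≈ 4.9577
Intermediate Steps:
W(f) = 1
(-138599 - 382582)/(W(-501) - 105126) = (-138599 - 382582)/(1 - 105126) = -521181/(-105125) = -521181*(-1/105125) = 521181/105125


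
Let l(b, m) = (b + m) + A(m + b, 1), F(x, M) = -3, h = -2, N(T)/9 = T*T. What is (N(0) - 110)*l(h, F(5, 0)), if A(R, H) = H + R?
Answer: 990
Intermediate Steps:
N(T) = 9*T² (N(T) = 9*(T*T) = 9*T²)
l(b, m) = 1 + 2*b + 2*m (l(b, m) = (b + m) + (1 + (m + b)) = (b + m) + (1 + (b + m)) = (b + m) + (1 + b + m) = 1 + 2*b + 2*m)
(N(0) - 110)*l(h, F(5, 0)) = (9*0² - 110)*(1 + 2*(-2) + 2*(-3)) = (9*0 - 110)*(1 - 4 - 6) = (0 - 110)*(-9) = -110*(-9) = 990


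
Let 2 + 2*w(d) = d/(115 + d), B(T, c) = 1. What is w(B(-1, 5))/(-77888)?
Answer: 231/18070016 ≈ 1.2784e-5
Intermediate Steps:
w(d) = -1 + d/(2*(115 + d)) (w(d) = -1 + (d/(115 + d))/2 = -1 + d/(2*(115 + d)))
w(B(-1, 5))/(-77888) = ((-230 - 1*1)/(2*(115 + 1)))/(-77888) = ((1/2)*(-230 - 1)/116)*(-1/77888) = ((1/2)*(1/116)*(-231))*(-1/77888) = -231/232*(-1/77888) = 231/18070016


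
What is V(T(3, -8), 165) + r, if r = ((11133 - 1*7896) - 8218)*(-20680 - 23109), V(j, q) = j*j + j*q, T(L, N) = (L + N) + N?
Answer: 218111033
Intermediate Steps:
T(L, N) = L + 2*N
V(j, q) = j² + j*q
r = 218113009 (r = ((11133 - 7896) - 8218)*(-43789) = (3237 - 8218)*(-43789) = -4981*(-43789) = 218113009)
V(T(3, -8), 165) + r = (3 + 2*(-8))*((3 + 2*(-8)) + 165) + 218113009 = (3 - 16)*((3 - 16) + 165) + 218113009 = -13*(-13 + 165) + 218113009 = -13*152 + 218113009 = -1976 + 218113009 = 218111033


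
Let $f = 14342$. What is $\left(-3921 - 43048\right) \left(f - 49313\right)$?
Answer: $1642552899$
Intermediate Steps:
$\left(-3921 - 43048\right) \left(f - 49313\right) = \left(-3921 - 43048\right) \left(14342 - 49313\right) = \left(-46969\right) \left(-34971\right) = 1642552899$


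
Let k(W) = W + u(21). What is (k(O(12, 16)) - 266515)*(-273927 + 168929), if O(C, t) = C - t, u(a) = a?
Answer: 27981757004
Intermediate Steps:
k(W) = 21 + W (k(W) = W + 21 = 21 + W)
(k(O(12, 16)) - 266515)*(-273927 + 168929) = ((21 + (12 - 1*16)) - 266515)*(-273927 + 168929) = ((21 + (12 - 16)) - 266515)*(-104998) = ((21 - 4) - 266515)*(-104998) = (17 - 266515)*(-104998) = -266498*(-104998) = 27981757004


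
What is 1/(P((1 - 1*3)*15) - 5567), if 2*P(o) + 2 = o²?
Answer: -1/5118 ≈ -0.00019539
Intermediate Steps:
P(o) = -1 + o²/2
1/(P((1 - 1*3)*15) - 5567) = 1/((-1 + ((1 - 1*3)*15)²/2) - 5567) = 1/((-1 + ((1 - 3)*15)²/2) - 5567) = 1/((-1 + (-2*15)²/2) - 5567) = 1/((-1 + (½)*(-30)²) - 5567) = 1/((-1 + (½)*900) - 5567) = 1/((-1 + 450) - 5567) = 1/(449 - 5567) = 1/(-5118) = -1/5118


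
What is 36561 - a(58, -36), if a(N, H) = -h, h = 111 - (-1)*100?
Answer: 36772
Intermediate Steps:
h = 211 (h = 111 - 1*(-100) = 111 + 100 = 211)
a(N, H) = -211 (a(N, H) = -1*211 = -211)
36561 - a(58, -36) = 36561 - 1*(-211) = 36561 + 211 = 36772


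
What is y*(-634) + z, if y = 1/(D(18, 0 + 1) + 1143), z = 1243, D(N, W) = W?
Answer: 710679/572 ≈ 1242.4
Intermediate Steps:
y = 1/1144 (y = 1/((0 + 1) + 1143) = 1/(1 + 1143) = 1/1144 ≈ 0.00087413)
y*(-634) + z = (1/1144)*(-634) + 1243 = -317/572 + 1243 = 710679/572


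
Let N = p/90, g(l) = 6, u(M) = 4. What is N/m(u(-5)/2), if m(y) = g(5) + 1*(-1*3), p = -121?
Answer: -121/270 ≈ -0.44815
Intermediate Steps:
m(y) = 3 (m(y) = 6 + 1*(-1*3) = 6 + 1*(-3) = 6 - 3 = 3)
N = -121/90 ≈ -1.3444
N/m(u(-5)/2) = -121/90/3 = (⅓)*(-121/90) = -121/270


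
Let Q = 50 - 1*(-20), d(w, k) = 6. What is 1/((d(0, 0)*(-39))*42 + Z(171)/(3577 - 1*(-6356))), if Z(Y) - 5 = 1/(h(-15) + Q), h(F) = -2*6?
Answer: -192038/1887349367 ≈ -0.00010175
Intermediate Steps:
Q = 70 (Q = 50 + 20 = 70)
h(F) = -12
Z(Y) = 291/58 (Z(Y) = 5 + 1/(-12 + 70) = 5 + 1/58 = 291/58)
1/((d(0, 0)*(-39))*42 + Z(171)/(3577 - 1*(-6356))) = 1/((6*(-39))*42 + 291/(58*(3577 - 1*(-6356)))) = 1/(-234*42 + 291/(58*(3577 + 6356))) = 1/(-9828 + (291/58)/9933) = 1/(-9828 + (291/58)*(1/9933)) = 1/(-9828 + 97/192038) = 1/(-1887349367/192038) = -192038/1887349367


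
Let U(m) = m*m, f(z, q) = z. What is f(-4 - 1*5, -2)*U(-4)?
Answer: -144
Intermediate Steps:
U(m) = m**2
f(-4 - 1*5, -2)*U(-4) = (-4 - 1*5)*(-4)**2 = (-4 - 5)*16 = -9*16 = -144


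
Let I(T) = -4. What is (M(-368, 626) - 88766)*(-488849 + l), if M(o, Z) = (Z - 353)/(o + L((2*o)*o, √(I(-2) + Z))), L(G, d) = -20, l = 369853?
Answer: 1024599618269/97 ≈ 1.0563e+10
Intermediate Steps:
M(o, Z) = (-353 + Z)/(-20 + o) (M(o, Z) = (Z - 353)/(o - 20) = (-353 + Z)/(-20 + o))
(M(-368, 626) - 88766)*(-488849 + l) = ((-353 + 626)/(-20 - 368) - 88766)*(-488849 + 369853) = (273/(-388) - 88766)*(-118996) = (-1/388*273 - 88766)*(-118996) = (-273/388 - 88766)*(-118996) = -34441481/388*(-118996) = 1024599618269/97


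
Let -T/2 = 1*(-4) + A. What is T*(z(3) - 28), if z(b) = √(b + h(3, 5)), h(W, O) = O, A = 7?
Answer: 168 - 12*√2 ≈ 151.03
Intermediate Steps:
z(b) = √(5 + b) (z(b) = √(b + 5) = √(5 + b))
T = -6 (T = -2*(1*(-4) + 7) = -2*(-4 + 7) = -2*3 = -6)
T*(z(3) - 28) = -6*(√(5 + 3) - 28) = -6*(√8 - 28) = -6*(2*√2 - 28) = -6*(-28 + 2*√2) = 168 - 12*√2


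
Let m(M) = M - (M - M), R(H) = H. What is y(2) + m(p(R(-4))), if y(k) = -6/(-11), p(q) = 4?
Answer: 50/11 ≈ 4.5455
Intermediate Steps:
y(k) = 6/11 (y(k) = -6*(-1/11) = 6/11)
m(M) = M (m(M) = M - 1*0 = M + 0 = M)
y(2) + m(p(R(-4))) = 6/11 + 4 = 50/11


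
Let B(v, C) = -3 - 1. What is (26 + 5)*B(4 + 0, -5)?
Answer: -124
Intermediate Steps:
B(v, C) = -4
(26 + 5)*B(4 + 0, -5) = (26 + 5)*(-4) = 31*(-4) = -124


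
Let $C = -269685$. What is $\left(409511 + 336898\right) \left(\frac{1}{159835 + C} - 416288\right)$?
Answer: $- \frac{34132713911397609}{109850} \approx -3.1072 \cdot 10^{11}$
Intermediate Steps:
$\left(409511 + 336898\right) \left(\frac{1}{159835 + C} - 416288\right) = \left(409511 + 336898\right) \left(\frac{1}{159835 - 269685} - 416288\right) = 746409 \left(\frac{1}{-109850} - 416288\right) = 746409 \left(- \frac{1}{109850} - 416288\right) = 746409 \left(- \frac{45729236801}{109850}\right) = - \frac{34132713911397609}{109850}$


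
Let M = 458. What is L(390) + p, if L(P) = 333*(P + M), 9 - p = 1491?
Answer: 280902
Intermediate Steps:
p = -1482 (p = 9 - 1*1491 = 9 - 1491 = -1482)
L(P) = 152514 + 333*P (L(P) = 333*(P + 458) = 333*(458 + P) = 152514 + 333*P)
L(390) + p = (152514 + 333*390) - 1482 = (152514 + 129870) - 1482 = 282384 - 1482 = 280902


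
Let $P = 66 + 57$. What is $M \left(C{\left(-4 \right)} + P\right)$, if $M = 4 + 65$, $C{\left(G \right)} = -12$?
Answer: $7659$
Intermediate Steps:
$M = 69$
$P = 123$
$M \left(C{\left(-4 \right)} + P\right) = 69 \left(-12 + 123\right) = 69 \cdot 111 = 7659$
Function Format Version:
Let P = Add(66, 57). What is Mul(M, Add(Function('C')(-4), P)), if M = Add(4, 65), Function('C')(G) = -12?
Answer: 7659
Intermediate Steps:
M = 69
P = 123
Mul(M, Add(Function('C')(-4), P)) = Mul(69, Add(-12, 123)) = Mul(69, 111) = 7659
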